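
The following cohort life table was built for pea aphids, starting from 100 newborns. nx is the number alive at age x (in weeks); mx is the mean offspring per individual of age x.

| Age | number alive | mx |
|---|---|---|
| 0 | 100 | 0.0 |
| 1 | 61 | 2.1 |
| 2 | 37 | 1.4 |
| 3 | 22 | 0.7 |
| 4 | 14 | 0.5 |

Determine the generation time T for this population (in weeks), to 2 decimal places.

1.51

lx = nx/n0 = nx/100: 1, 0.61, 0.37, 0.22, 0.14
lx·mx: 0, 1.281, 0.518, 0.154, 0.07 → R0 = 2.023
x·lx·mx: 0, 1.281, 1.036, 0.462, 0.28 → Σ = 3.059
T = 3.059 / 2.023 = 1.512111… → 1.51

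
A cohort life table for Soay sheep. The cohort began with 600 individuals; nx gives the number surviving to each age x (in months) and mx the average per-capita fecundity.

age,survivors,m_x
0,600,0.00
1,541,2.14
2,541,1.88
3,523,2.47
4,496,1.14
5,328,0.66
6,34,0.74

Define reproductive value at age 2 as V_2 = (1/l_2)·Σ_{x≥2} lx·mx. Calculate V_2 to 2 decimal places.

lx = nx/n0 = nx/600: 1, 0.90167…, 0.90167…, 0.87167…, 0.82667…, 0.54667…, 0.05667…
lx·mx for x ≥ 2: 1.695133…, 2.153017…, 0.9424…, 0.3608…, 0.041933… → sum = 5.193283…
V_2 = 5.193283… / l_2 = 5.193283… / 0.901667… = 5.759649… → 5.76

5.76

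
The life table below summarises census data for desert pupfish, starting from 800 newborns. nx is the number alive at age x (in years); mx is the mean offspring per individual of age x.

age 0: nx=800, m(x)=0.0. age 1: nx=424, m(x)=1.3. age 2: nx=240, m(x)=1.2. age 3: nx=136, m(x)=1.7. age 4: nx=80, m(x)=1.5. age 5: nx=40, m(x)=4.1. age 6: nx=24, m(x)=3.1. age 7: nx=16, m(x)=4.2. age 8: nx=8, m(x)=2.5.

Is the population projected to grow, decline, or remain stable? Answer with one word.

lx = nx/n0 = nx/800: 1, 0.53, 0.3, 0.17, 0.1, 0.05, 0.03, 0.02, 0.01
R0 = Σ lx·mx = 0 + 0.689 + 0.36 + 0.289 + 0.15 + 0.205 + 0.093 + 0.084 + 0.025 = 1.895
R0 > 1, so the population is growing.

growing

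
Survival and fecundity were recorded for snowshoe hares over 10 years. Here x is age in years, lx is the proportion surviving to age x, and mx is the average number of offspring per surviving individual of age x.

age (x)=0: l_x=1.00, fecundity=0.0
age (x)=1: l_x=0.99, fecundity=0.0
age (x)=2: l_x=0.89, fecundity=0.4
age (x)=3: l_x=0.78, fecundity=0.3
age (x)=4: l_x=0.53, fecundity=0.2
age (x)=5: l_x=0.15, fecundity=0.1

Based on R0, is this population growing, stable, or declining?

declining

R0 = Σ lx·mx = 0 + 0 + 0.356 + 0.234 + 0.106 + 0.015 = 0.711
R0 < 1, so the population is declining.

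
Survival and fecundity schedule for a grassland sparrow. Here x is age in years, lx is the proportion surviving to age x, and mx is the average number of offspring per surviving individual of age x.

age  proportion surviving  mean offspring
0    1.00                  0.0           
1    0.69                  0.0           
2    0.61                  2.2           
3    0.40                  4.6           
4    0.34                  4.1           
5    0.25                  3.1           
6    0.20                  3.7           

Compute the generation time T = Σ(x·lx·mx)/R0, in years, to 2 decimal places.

3.63

lx·mx: 0, 0, 1.342, 1.84, 1.394, 0.775, 0.74 → R0 = 6.091
x·lx·mx: 0, 0, 2.684, 5.52, 5.576, 3.875, 4.44 → Σ = 22.095
T = 22.095 / 6.091 = 3.627483… → 3.63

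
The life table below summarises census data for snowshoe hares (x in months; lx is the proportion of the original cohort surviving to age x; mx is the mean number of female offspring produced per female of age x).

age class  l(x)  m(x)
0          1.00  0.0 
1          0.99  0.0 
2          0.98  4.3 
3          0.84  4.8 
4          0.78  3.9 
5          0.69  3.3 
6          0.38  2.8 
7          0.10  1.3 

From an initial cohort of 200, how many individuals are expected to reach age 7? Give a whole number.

Expected survivors = N0 · l_7 = 200 × 0.10 = 20 → 20

20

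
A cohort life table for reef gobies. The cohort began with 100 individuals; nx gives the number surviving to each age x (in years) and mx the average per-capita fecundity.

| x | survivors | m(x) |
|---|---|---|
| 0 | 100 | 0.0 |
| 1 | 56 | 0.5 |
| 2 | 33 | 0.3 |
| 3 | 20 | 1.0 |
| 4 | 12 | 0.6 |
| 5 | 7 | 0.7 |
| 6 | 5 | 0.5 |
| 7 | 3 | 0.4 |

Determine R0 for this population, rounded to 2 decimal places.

0.74

lx = nx/n0 = nx/100: 1, 0.56, 0.33, 0.2, 0.12, 0.07, 0.05, 0.03
lx·mx by age: 0, 0.28, 0.099, 0.2, 0.072, 0.049, 0.025, 0.012
R0 = Σ lx·mx = 0.737 → 0.74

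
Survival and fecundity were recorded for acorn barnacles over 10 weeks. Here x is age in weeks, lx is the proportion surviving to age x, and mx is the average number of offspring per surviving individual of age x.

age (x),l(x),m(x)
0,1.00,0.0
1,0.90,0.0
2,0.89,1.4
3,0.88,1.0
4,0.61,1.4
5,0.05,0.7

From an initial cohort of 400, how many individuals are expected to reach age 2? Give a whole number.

356

Expected survivors = N0 · l_2 = 400 × 0.89 = 356 → 356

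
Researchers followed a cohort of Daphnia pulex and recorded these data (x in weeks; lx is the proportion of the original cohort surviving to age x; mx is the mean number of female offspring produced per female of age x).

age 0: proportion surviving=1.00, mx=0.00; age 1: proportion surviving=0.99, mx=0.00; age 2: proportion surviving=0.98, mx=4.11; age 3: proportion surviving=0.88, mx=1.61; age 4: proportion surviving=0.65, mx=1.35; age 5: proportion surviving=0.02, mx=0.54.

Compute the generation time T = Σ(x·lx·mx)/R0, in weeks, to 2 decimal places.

2.51

lx·mx: 0, 0, 4.0278, 1.4168, 0.8775, 0.0108 → R0 = 6.3329
x·lx·mx: 0, 0, 8.0556, 4.2504, 3.51, 0.054 → Σ = 15.87
T = 15.87 / 6.3329 = 2.505961… → 2.51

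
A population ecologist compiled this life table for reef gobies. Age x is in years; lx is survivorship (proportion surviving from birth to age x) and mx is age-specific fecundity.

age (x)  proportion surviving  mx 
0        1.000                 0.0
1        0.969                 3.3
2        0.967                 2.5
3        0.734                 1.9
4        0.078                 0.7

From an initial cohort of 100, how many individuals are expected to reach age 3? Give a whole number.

73

Expected survivors = N0 · l_3 = 100 × 0.734 = 73.4 → 73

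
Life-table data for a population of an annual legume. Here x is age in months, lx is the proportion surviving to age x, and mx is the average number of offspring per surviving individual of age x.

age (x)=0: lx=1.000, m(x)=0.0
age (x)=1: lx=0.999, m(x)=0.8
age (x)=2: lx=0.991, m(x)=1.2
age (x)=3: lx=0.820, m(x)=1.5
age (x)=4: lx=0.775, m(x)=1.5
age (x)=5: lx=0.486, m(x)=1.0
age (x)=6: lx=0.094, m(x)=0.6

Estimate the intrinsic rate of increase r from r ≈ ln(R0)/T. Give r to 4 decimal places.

R0 = Σ lx·mx = 0 + 0.7992 + 1.1892 + 1.23 + 1.1625 + 0.486 + 0.0564 = 4.9233
Σ x·lx·mx = 14.286; T = 14.286/4.9233 = 2.90171…
r ≈ ln(R0)/T = ln(4.9233)/2.90171… = 0.549324… → 0.5493

0.5493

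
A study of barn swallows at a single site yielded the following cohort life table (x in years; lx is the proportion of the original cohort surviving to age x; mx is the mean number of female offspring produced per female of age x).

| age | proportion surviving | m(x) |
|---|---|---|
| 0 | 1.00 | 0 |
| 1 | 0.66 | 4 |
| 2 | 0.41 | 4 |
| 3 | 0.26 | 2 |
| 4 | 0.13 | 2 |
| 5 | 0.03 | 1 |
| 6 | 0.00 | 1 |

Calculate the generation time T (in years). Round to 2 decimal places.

lx·mx: 0, 2.64, 1.64, 0.52, 0.26, 0.03, 0 → R0 = 5.09
x·lx·mx: 0, 2.64, 3.28, 1.56, 1.04, 0.15, 0 → Σ = 8.67
T = 8.67 / 5.09 = 1.70334… → 1.70

1.70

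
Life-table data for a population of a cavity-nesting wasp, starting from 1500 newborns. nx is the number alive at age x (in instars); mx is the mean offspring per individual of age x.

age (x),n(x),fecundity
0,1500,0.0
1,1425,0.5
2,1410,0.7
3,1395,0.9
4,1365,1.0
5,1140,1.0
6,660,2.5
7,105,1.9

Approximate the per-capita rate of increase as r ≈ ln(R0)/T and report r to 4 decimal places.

lx = nx/n0 = nx/1500: 1, 0.95, 0.94, 0.93, 0.91, 0.76, 0.44, 0.07
R0 = Σ lx·mx = 0 + 0.475 + 0.658 + 0.837 + 0.91 + 0.76 + 1.1 + 0.133 = 4.873
Σ x·lx·mx = 19.273; T = 19.273/4.873 = 3.95506…
r ≈ ln(R0)/T = ln(4.873)/3.95506… = 0.400426… → 0.4004

0.4004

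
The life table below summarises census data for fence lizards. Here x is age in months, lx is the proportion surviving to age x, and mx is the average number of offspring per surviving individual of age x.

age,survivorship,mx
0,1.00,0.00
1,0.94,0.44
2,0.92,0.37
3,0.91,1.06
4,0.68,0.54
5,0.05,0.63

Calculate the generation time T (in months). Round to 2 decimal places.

2.65

lx·mx: 0, 0.4136, 0.3404, 0.9646, 0.3672, 0.0315 → R0 = 2.1173
x·lx·mx: 0, 0.4136, 0.6808, 2.8938, 1.4688, 0.1575 → Σ = 5.6145
T = 5.6145 / 2.1173 = 2.651726… → 2.65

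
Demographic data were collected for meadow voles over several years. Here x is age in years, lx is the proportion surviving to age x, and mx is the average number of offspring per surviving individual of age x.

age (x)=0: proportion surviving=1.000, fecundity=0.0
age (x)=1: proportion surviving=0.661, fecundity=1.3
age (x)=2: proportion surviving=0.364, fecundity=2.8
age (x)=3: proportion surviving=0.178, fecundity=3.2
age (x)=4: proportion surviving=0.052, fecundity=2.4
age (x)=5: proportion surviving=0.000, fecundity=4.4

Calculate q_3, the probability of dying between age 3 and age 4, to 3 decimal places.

0.708

q_3 = (l_3 − l_4) / l_3 = (0.178 − 0.052) / 0.178
     = 0.126 / 0.178 = 0.707865… → 0.708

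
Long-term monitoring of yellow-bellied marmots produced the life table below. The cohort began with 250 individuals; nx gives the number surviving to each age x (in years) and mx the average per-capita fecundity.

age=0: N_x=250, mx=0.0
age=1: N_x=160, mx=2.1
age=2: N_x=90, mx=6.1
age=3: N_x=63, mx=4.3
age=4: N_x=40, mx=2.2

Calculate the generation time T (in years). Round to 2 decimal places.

lx = nx/n0 = nx/250: 1, 0.64, 0.36, 0.252, 0.16
lx·mx: 0, 1.344, 2.196, 1.0836, 0.352 → R0 = 4.9756
x·lx·mx: 0, 1.344, 4.392, 3.2508, 1.408 → Σ = 10.3948
T = 10.3948 / 4.9756 = 2.089155… → 2.09

2.09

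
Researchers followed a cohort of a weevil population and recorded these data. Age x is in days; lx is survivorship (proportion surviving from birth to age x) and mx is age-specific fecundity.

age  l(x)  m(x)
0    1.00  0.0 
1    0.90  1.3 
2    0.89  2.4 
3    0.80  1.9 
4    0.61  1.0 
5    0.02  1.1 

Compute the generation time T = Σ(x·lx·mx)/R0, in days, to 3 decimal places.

2.300

lx·mx: 0, 1.17, 2.136, 1.52, 0.61, 0.022 → R0 = 5.458
x·lx·mx: 0, 1.17, 4.272, 4.56, 2.44, 0.11 → Σ = 12.552
T = 12.552 / 5.458 = 2.299743… → 2.300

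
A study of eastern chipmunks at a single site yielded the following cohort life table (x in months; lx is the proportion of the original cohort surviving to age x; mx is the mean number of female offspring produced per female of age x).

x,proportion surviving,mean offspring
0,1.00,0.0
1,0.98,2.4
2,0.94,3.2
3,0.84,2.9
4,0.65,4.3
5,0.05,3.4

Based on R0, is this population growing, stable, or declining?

R0 = Σ lx·mx = 0 + 2.352 + 3.008 + 2.436 + 2.795 + 0.17 = 10.761
R0 > 1, so the population is growing.

growing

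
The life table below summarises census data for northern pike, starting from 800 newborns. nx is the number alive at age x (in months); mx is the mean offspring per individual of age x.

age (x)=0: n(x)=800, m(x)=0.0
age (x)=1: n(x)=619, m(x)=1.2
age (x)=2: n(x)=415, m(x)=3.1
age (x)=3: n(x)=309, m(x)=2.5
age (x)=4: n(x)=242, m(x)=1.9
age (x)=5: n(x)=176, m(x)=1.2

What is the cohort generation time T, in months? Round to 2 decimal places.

lx = nx/n0 = nx/800: 1, 0.77375, 0.51875, 0.38625, 0.3025, 0.22
lx·mx: 0, 0.9285, 1.608125, 0.965625, 0.57475, 0.264 → R0 = 4.341
x·lx·mx: 0, 0.9285, 3.21625, 2.896875, 2.299, 1.32 → Σ = 10.660625
T = 10.660625 / 4.341 = 2.455799… → 2.46

2.46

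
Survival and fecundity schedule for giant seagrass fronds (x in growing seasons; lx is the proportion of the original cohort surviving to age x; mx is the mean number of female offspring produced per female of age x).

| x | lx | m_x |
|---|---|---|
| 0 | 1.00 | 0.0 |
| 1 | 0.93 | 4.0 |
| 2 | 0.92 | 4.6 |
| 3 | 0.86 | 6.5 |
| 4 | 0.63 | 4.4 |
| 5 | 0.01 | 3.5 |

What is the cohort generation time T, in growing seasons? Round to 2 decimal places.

2.46

lx·mx: 0, 3.72, 4.232, 5.59, 2.772, 0.035 → R0 = 16.349
x·lx·mx: 0, 3.72, 8.464, 16.77, 11.088, 0.175 → Σ = 40.217
T = 40.217 / 16.349 = 2.459906… → 2.46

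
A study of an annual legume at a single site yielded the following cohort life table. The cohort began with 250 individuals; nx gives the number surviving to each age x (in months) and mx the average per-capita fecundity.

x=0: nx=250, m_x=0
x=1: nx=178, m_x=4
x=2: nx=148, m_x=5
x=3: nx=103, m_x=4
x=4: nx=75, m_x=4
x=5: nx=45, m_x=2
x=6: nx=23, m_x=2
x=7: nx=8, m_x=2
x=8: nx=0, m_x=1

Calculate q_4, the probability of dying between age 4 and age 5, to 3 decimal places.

0.400

lx = nx/n0 = nx/250: 1, 0.712, 0.592, 0.412, 0.3, 0.18, 0.092, 0.032, 0
q_4 = (l_4 − l_5) / l_4 = (0.3 − 0.18) / 0.3
     = 0.12 / 0.3 = 0.4 → 0.400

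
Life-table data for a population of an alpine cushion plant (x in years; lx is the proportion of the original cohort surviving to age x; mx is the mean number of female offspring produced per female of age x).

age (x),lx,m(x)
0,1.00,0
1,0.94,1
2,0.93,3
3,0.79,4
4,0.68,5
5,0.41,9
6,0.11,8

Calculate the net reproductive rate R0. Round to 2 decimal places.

lx·mx by age: 0, 0.94, 2.79, 3.16, 3.4, 3.69, 0.88
R0 = Σ lx·mx = 14.86 → 14.86

14.86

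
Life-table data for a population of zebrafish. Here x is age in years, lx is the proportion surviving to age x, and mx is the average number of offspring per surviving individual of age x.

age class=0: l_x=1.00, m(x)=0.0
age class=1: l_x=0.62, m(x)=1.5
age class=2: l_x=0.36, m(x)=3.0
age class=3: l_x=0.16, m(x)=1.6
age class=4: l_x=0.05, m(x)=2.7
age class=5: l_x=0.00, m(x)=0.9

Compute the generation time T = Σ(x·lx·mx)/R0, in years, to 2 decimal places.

lx·mx: 0, 0.93, 1.08, 0.256, 0.135, 0 → R0 = 2.401
x·lx·mx: 0, 0.93, 2.16, 0.768, 0.54, 0 → Σ = 4.398
T = 4.398 / 2.401 = 1.831737… → 1.83

1.83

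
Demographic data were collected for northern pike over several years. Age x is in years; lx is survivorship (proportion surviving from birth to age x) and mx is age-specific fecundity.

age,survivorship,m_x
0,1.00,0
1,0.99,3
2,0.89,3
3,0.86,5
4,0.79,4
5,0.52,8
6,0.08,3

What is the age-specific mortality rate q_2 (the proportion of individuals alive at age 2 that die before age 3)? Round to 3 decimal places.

0.034

q_2 = (l_2 − l_3) / l_2 = (0.89 − 0.86) / 0.89
     = 0.03 / 0.89 = 0.033708… → 0.034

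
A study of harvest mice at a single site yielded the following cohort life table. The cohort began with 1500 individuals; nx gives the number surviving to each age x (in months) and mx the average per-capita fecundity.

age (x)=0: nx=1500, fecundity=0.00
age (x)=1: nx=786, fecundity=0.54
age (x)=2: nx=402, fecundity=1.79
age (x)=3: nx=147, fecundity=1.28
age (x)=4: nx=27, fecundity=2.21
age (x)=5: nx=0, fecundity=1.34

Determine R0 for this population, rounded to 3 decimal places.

lx = nx/n0 = nx/1500: 1, 0.524, 0.268, 0.098, 0.018, 0
lx·mx by age: 0, 0.28296, 0.47972, 0.12544, 0.03978, 0
R0 = Σ lx·mx = 0.9279 → 0.928

0.928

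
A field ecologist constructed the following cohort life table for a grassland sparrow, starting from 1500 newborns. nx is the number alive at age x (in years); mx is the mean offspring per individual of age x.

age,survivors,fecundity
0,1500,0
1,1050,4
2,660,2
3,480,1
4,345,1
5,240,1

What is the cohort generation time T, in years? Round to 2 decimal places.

lx = nx/n0 = nx/1500: 1, 0.7, 0.44, 0.32, 0.23, 0.16
lx·mx: 0, 2.8, 0.88, 0.32, 0.23, 0.16 → R0 = 4.39
x·lx·mx: 0, 2.8, 1.76, 0.96, 0.92, 0.8 → Σ = 7.24
T = 7.24 / 4.39 = 1.649203… → 1.65

1.65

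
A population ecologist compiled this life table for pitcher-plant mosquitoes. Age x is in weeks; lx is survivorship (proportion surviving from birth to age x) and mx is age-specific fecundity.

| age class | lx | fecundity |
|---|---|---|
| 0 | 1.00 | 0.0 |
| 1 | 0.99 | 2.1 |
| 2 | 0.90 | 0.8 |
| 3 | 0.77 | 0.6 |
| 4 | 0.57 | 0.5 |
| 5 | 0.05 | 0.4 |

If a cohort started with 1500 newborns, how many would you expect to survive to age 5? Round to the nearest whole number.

Expected survivors = N0 · l_5 = 1500 × 0.05 = 75 → 75

75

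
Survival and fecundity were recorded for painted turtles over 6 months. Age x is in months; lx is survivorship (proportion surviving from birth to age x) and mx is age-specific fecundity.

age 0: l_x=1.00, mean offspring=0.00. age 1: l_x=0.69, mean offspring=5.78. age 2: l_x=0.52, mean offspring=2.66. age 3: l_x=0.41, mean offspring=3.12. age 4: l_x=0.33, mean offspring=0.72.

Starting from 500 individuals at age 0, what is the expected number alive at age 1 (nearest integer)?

Expected survivors = N0 · l_1 = 500 × 0.69 = 345 → 345

345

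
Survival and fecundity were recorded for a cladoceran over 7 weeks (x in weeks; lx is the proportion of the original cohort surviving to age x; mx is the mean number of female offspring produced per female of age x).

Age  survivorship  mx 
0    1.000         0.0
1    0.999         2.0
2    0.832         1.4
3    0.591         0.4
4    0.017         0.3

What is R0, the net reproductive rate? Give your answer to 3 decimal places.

lx·mx by age: 0, 1.998, 1.1648, 0.2364, 0.0051
R0 = Σ lx·mx = 3.4043 → 3.404

3.404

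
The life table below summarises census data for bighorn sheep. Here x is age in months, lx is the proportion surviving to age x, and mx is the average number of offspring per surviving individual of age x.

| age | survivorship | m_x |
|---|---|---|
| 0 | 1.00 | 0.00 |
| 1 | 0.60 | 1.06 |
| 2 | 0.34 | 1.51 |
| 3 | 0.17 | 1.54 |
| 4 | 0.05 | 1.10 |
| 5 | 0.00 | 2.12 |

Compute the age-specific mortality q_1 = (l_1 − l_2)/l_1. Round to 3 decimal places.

0.433

q_1 = (l_1 − l_2) / l_1 = (0.6 − 0.34) / 0.6
     = 0.26 / 0.6 = 0.433333… → 0.433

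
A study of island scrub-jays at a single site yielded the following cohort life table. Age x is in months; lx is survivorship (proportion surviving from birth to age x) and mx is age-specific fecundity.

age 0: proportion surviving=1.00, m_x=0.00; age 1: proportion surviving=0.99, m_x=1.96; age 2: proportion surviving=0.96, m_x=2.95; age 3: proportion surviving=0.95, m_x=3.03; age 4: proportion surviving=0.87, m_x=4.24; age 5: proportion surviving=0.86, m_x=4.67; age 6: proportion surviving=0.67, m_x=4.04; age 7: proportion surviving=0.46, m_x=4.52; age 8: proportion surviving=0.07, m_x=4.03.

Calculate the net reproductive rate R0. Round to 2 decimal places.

lx·mx by age: 0, 1.9404, 2.832, 2.8785, 3.6888, 4.0162, 2.7068, 2.0792, 0.2821
R0 = Σ lx·mx = 20.424 → 20.42

20.42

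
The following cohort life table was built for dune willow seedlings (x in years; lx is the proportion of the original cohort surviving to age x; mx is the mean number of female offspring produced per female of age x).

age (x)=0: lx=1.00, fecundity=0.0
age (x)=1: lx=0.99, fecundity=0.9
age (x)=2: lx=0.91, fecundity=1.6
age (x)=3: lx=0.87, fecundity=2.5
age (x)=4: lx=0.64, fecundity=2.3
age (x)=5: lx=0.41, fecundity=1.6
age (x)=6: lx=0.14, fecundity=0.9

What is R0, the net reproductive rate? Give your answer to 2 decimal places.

6.78

lx·mx by age: 0, 0.891, 1.456, 2.175, 1.472, 0.656, 0.126
R0 = Σ lx·mx = 6.776 → 6.78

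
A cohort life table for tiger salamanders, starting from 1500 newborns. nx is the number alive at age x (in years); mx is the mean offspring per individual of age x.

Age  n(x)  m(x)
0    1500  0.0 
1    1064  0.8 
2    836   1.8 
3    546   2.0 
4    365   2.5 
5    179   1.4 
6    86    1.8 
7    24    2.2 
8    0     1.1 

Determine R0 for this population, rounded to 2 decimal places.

3.21

lx = nx/n0 = nx/1500: 1, 0.70933…, 0.55733…, 0.364, 0.24333…, 0.11933…, 0.05733…, 0.016, 0
lx·mx by age: 0, 0.567467…, 1.0032…, 0.728, 0.608333…, 0.167067…, 0.1032…, 0.0352, 0
R0 = Σ lx·mx = 3.212467… → 3.21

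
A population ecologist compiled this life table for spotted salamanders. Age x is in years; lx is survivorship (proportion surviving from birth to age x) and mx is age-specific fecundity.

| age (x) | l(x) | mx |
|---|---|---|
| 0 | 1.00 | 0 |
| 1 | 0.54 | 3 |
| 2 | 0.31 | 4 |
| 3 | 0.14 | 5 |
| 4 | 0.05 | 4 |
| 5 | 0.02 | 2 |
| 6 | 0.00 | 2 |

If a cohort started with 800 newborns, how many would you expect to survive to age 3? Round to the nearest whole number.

Expected survivors = N0 · l_3 = 800 × 0.14 = 112 → 112

112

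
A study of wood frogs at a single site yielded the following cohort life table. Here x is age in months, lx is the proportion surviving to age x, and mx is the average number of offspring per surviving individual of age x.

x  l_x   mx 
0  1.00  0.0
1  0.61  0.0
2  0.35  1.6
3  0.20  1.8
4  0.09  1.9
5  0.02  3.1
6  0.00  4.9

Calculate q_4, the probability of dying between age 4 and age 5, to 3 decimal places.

0.778

q_4 = (l_4 − l_5) / l_4 = (0.09 − 0.02) / 0.09
     = 0.07 / 0.09 = 0.777778… → 0.778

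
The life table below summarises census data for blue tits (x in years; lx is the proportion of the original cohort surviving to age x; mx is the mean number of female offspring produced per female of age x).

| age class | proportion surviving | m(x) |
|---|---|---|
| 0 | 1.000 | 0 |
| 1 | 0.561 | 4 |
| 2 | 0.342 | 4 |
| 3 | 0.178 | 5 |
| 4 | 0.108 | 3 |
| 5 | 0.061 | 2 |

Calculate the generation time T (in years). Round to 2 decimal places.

1.93

lx·mx: 0, 2.244, 1.368, 0.89, 0.324, 0.122 → R0 = 4.948
x·lx·mx: 0, 2.244, 2.736, 2.67, 1.296, 0.61 → Σ = 9.556
T = 9.556 / 4.948 = 1.931285… → 1.93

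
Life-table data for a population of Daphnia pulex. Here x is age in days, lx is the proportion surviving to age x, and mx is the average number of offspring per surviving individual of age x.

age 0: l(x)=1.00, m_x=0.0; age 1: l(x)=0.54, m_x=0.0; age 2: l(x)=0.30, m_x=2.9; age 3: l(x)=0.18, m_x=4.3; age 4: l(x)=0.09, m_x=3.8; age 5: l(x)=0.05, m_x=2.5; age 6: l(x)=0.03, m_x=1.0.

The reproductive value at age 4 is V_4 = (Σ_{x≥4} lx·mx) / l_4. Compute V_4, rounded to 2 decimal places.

lx·mx for x ≥ 4: 0.342, 0.125, 0.03 → sum = 0.497
V_4 = 0.497 / l_4 = 0.497 / 0.09 = 5.522222… → 5.52

5.52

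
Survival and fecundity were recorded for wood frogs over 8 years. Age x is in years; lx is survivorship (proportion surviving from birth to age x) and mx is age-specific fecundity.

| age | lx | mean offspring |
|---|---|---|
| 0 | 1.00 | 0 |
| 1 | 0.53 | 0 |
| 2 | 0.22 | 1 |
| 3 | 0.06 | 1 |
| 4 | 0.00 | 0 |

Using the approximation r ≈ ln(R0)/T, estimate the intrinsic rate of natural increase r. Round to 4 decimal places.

R0 = Σ lx·mx = 0 + 0 + 0.22 + 0.06 + 0 = 0.28
Σ x·lx·mx = 0.62; T = 0.62/0.28 = 2.21429…
r ≈ ln(R0)/T = ln(0.28)/2.21429… = -0.574888… → -0.5749

-0.5749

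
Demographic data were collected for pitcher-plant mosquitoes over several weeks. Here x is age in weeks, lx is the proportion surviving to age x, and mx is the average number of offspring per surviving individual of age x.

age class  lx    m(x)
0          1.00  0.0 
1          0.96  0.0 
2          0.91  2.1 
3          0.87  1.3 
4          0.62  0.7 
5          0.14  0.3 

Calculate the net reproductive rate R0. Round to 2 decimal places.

3.52

lx·mx by age: 0, 0, 1.911, 1.131, 0.434, 0.042
R0 = Σ lx·mx = 3.518 → 3.52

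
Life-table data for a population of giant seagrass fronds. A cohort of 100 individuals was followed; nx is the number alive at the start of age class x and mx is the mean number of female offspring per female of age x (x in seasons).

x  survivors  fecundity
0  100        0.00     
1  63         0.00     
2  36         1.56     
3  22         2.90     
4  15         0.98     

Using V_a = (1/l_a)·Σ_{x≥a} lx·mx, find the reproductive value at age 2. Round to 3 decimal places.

lx = nx/n0 = nx/100: 1, 0.63, 0.36, 0.22, 0.15
lx·mx for x ≥ 2: 0.5616, 0.638, 0.147 → sum = 1.3466
V_2 = 1.3466 / l_2 = 1.3466 / 0.36 = 3.740556… → 3.741

3.741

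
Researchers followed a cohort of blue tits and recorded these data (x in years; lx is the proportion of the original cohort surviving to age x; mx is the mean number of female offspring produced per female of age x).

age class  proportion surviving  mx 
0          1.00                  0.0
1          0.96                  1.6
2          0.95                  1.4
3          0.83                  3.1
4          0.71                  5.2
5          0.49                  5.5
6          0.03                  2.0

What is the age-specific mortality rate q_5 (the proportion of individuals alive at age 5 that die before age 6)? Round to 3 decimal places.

0.939

q_5 = (l_5 − l_6) / l_5 = (0.49 − 0.03) / 0.49
     = 0.46 / 0.49 = 0.938776… → 0.939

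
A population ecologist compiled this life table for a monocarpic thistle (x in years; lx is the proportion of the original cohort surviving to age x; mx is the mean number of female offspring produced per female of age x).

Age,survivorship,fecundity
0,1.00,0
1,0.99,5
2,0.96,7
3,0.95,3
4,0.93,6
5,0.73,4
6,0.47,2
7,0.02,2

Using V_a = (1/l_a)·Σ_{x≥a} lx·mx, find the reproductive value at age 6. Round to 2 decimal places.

lx·mx for x ≥ 6: 0.94, 0.04 → sum = 0.98
V_6 = 0.98 / l_6 = 0.98 / 0.47 = 2.085106… → 2.09

2.09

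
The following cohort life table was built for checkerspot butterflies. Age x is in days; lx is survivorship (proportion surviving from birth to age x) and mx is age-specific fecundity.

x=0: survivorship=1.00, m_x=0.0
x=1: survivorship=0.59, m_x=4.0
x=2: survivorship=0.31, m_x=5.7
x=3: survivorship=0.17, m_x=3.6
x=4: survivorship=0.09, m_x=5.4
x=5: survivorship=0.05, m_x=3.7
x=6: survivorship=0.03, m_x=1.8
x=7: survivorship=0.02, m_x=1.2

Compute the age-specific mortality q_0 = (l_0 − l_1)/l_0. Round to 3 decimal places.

q_0 = (l_0 − l_1) / l_0 = (1 − 0.59) / 1
     = 0.41 / 1 = 0.41 → 0.410

0.410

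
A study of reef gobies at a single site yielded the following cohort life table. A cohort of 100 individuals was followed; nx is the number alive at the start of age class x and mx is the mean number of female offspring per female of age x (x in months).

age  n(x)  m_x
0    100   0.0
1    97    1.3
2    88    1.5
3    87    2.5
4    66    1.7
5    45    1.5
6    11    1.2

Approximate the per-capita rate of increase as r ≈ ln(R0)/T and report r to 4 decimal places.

0.6656

lx = nx/n0 = nx/100: 1, 0.97, 0.88, 0.87, 0.66, 0.45, 0.11
R0 = Σ lx·mx = 0 + 1.261 + 1.32 + 2.175 + 1.122 + 0.675 + 0.132 = 6.685
Σ x·lx·mx = 19.081; T = 19.081/6.685 = 2.8543…
r ≈ ln(R0)/T = ln(6.685)/2.8543… = 0.665615… → 0.6656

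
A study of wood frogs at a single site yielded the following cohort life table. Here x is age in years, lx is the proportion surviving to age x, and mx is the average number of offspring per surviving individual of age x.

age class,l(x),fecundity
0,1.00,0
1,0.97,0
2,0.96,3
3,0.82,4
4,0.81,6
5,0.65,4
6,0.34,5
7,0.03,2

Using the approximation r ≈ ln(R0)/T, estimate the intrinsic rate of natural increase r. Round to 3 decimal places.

0.717

R0 = Σ lx·mx = 0 + 0 + 2.88 + 3.28 + 4.86 + 2.6 + 1.7 + 0.06 = 15.38
Σ x·lx·mx = 58.66; T = 58.66/15.38 = 3.81404…
r ≈ ln(R0)/T = ln(15.38)/3.81404… = 0.71658… → 0.717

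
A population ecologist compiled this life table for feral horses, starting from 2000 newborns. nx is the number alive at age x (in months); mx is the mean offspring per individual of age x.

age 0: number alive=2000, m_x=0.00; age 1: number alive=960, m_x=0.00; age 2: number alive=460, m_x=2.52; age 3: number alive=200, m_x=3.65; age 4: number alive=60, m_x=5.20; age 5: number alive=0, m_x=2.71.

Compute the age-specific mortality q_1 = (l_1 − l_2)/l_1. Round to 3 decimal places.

0.521

lx = nx/n0 = nx/2000: 1, 0.48, 0.23, 0.1, 0.03, 0
q_1 = (l_1 − l_2) / l_1 = (0.48 − 0.23) / 0.48
     = 0.25 / 0.48 = 0.520833… → 0.521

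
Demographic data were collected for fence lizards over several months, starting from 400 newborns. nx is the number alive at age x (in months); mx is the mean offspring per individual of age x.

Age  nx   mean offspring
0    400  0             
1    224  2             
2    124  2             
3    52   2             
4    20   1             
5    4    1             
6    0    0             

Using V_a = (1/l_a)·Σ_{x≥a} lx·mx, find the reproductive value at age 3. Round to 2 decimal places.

2.46

lx = nx/n0 = nx/400: 1, 0.56, 0.31, 0.13, 0.05, 0.01, 0
lx·mx for x ≥ 3: 0.26, 0.05, 0.01, 0 → sum = 0.32
V_3 = 0.32 / l_3 = 0.32 / 0.13 = 2.461538… → 2.46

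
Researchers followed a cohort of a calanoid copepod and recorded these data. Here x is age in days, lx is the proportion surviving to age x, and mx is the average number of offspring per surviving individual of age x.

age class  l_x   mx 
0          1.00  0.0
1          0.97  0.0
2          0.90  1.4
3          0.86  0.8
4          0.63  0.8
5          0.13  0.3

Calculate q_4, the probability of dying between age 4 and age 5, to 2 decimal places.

q_4 = (l_4 − l_5) / l_4 = (0.63 − 0.13) / 0.63
     = 0.5 / 0.63 = 0.793651… → 0.79

0.79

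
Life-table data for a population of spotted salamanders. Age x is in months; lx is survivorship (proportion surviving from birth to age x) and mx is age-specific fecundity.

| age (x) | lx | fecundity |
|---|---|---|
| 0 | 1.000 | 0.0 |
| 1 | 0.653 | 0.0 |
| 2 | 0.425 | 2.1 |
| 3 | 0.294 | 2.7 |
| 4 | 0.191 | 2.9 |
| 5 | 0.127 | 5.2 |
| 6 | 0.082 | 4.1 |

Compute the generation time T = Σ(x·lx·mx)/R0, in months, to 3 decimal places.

3.615

lx·mx: 0, 0, 0.8925, 0.7938, 0.5539, 0.6604, 0.3362 → R0 = 3.2368
x·lx·mx: 0, 0, 1.785, 2.3814, 2.2156, 3.302, 2.0172 → Σ = 11.7012
T = 11.7012 / 3.2368 = 3.615052… → 3.615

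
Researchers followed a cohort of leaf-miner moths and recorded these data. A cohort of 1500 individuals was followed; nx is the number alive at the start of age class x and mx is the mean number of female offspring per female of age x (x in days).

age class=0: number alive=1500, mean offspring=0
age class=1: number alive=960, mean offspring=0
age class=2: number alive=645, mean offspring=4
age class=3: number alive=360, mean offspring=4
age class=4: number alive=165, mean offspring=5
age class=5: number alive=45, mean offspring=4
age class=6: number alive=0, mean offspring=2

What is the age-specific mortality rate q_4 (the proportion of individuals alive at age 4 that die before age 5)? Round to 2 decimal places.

0.73

lx = nx/n0 = nx/1500: 1, 0.64, 0.43, 0.24, 0.11, 0.03, 0
q_4 = (l_4 − l_5) / l_4 = (0.11 − 0.03) / 0.11
     = 0.08 / 0.11 = 0.727273… → 0.73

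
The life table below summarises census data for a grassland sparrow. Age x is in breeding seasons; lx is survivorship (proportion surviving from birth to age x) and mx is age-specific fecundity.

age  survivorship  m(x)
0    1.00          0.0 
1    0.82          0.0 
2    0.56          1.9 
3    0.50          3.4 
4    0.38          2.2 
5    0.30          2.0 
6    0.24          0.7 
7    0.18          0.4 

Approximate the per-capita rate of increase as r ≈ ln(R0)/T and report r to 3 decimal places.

0.439

R0 = Σ lx·mx = 0 + 0 + 1.064 + 1.7 + 0.836 + 0.6 + 0.168 + 0.072 = 4.44
Σ x·lx·mx = 15.084; T = 15.084/4.44 = 3.3973…
r ≈ ln(R0)/T = ln(4.44)/3.3973… = 0.43878… → 0.439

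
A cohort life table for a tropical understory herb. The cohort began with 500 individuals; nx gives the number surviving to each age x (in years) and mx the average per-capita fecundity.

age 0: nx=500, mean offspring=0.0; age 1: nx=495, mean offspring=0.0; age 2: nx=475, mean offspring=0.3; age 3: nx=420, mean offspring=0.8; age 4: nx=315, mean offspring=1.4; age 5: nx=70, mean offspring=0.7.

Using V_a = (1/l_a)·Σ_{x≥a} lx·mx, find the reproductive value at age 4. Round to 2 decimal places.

lx = nx/n0 = nx/500: 1, 0.99, 0.95, 0.84, 0.63, 0.14
lx·mx for x ≥ 4: 0.882, 0.098 → sum = 0.98
V_4 = 0.98 / l_4 = 0.98 / 0.63 = 1.555556… → 1.56

1.56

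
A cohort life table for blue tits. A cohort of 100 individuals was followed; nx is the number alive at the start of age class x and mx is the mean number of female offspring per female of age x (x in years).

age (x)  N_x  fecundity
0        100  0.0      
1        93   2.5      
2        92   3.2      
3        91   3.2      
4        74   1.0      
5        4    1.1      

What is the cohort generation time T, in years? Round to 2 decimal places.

2.25

lx = nx/n0 = nx/100: 1, 0.93, 0.92, 0.91, 0.74, 0.04
lx·mx: 0, 2.325, 2.944, 2.912, 0.74, 0.044 → R0 = 8.965
x·lx·mx: 0, 2.325, 5.888, 8.736, 2.96, 0.22 → Σ = 20.129
T = 20.129 / 8.965 = 2.245287… → 2.25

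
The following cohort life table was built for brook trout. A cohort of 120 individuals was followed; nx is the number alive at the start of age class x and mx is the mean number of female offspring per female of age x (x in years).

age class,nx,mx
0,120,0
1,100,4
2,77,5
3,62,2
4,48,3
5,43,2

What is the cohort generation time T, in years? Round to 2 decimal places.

2.24

lx = nx/n0 = nx/120: 1, 0.83333…, 0.64167…, 0.51667…, 0.4, 0.35833…
lx·mx: 0, 3.333333…, 3.208333…, 1.033333…, 1.2, 0.716667… → R0 = 9.491667…
x·lx·mx: 0, 3.333333…, 6.416667…, 3.1…, 4.8, 3.583333… → Σ = 21.233333…
T = 21.233333… / 9.491667… = 2.23705… → 2.24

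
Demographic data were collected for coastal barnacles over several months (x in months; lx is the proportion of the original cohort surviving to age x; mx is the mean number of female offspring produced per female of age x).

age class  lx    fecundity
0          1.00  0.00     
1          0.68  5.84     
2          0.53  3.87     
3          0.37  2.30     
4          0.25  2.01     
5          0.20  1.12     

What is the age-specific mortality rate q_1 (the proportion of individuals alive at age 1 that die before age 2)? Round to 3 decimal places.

0.221

q_1 = (l_1 − l_2) / l_1 = (0.68 − 0.53) / 0.68
     = 0.15 / 0.68 = 0.220588… → 0.221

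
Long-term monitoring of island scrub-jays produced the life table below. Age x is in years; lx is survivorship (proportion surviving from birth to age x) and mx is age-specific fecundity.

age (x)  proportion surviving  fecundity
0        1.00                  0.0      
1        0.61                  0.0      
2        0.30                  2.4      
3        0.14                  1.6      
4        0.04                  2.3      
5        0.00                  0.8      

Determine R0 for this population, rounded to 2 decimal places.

1.04

lx·mx by age: 0, 0, 0.72, 0.224, 0.092, 0
R0 = Σ lx·mx = 1.036 → 1.04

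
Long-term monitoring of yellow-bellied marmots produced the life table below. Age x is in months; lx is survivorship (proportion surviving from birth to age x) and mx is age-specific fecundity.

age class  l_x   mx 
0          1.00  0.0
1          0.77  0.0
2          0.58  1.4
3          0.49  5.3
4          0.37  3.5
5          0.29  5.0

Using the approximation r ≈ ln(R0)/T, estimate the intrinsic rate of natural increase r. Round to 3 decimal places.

R0 = Σ lx·mx = 0 + 0 + 0.812 + 2.597 + 1.295 + 1.45 = 6.154
Σ x·lx·mx = 21.845; T = 21.845/6.154 = 3.54972…
r ≈ ln(R0)/T = ln(6.154)/3.54972… = 0.5119… → 0.512

0.512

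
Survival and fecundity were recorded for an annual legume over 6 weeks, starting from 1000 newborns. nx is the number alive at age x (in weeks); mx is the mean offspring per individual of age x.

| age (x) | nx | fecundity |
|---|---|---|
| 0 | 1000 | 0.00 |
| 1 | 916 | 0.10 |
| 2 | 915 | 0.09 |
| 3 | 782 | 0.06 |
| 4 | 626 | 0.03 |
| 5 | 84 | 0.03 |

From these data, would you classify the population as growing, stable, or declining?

declining

lx = nx/n0 = nx/1000: 1, 0.916, 0.915, 0.782, 0.626, 0.084
R0 = Σ lx·mx = 0 + 0.0916 + 0.08235 + 0.04692 + 0.01878 + 0.00252 = 0.24217
R0 < 1, so the population is declining.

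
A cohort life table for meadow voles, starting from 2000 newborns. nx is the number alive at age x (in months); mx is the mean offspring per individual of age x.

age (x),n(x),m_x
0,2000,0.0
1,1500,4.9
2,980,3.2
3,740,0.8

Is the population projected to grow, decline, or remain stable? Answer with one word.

growing

lx = nx/n0 = nx/2000: 1, 0.75, 0.49, 0.37
R0 = Σ lx·mx = 0 + 3.675 + 1.568 + 0.296 = 5.539
R0 > 1, so the population is growing.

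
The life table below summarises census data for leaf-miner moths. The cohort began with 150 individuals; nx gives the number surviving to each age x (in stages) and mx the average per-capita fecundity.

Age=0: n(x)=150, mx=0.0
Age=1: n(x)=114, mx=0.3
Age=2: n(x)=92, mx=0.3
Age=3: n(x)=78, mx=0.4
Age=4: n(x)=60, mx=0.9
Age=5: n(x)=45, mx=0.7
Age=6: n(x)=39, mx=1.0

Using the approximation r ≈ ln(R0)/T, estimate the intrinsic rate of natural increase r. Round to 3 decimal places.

0.102

lx = nx/n0 = nx/150: 1, 0.76, 0.61333…, 0.52, 0.4, 0.3, 0.26
R0 = Σ lx·mx = 0 + 0.228 + 0.184… + 0.208 + 0.36 + 0.21 + 0.26 = 1.45…
Σ x·lx·mx = 5.27…; T = 5.27…/1.45… = 3.63448…
r ≈ ln(R0)/T = ln(1.45…)/3.63448… = 0.10223… → 0.102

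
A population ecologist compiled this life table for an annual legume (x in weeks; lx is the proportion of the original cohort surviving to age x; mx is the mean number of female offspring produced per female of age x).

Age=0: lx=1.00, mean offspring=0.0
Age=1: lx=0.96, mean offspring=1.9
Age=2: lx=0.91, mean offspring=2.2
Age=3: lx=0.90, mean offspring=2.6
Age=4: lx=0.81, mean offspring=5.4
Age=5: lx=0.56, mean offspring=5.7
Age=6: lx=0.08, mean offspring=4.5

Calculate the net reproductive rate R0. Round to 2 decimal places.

14.09

lx·mx by age: 0, 1.824, 2.002, 2.34, 4.374, 3.192, 0.36
R0 = Σ lx·mx = 14.092 → 14.09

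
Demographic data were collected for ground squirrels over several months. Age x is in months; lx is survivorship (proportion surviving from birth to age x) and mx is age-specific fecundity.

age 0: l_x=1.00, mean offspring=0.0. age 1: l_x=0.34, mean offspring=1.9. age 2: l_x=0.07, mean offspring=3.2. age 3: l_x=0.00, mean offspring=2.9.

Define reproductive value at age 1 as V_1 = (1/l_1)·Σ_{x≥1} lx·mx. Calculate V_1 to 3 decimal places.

lx·mx for x ≥ 1: 0.646, 0.224, 0 → sum = 0.87
V_1 = 0.87 / l_1 = 0.87 / 0.34 = 2.558824… → 2.559

2.559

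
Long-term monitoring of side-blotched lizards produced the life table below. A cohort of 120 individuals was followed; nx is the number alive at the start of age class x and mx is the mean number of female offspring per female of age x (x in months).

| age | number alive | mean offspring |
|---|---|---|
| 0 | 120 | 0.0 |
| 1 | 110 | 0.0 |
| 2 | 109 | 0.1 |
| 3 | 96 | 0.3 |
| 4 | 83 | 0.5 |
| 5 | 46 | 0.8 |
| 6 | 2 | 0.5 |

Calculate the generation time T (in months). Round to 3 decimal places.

3.901

lx = nx/n0 = nx/120: 1, 0.91667…, 0.90833…, 0.8, 0.69167…, 0.38333…, 0.01667…
lx·mx: 0, 0, 0.090833…, 0.24, 0.345833…, 0.306667…, 0.008333… → R0 = 0.991667…
x·lx·mx: 0, 0, 0.181667…, 0.72, 1.383333…, 1.533333…, 0.05… → Σ = 3.868333…
T = 3.868333… / 0.991667… = 3.90084… → 3.901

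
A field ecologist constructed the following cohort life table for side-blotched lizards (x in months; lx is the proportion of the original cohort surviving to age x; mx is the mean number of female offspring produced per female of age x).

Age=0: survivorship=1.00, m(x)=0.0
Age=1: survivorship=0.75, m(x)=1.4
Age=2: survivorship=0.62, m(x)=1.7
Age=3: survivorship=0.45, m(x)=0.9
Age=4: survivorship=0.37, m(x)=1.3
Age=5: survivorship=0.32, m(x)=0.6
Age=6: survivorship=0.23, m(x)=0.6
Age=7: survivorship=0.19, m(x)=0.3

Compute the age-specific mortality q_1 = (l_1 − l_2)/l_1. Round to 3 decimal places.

q_1 = (l_1 − l_2) / l_1 = (0.75 − 0.62) / 0.75
     = 0.13 / 0.75 = 0.173333… → 0.173

0.173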